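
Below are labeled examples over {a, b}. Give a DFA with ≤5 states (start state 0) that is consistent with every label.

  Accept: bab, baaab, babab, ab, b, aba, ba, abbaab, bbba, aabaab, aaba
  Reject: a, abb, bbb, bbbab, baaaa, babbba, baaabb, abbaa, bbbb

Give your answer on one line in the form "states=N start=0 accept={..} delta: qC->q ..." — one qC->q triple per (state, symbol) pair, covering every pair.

states=5 start=0 accept={1,2,4} delta: 0a->0 0b->1 1a->2 1b->3 2a->0 2b->2 3a->4 3b->3 4a->0 4b->0

Grow the machine one transition at a time. Run the examples from 0; the earliest place one falls off (shortest prefix, ties alphabetical) gets sent to the lowest-numbered state that keeps every Accept/Reject pair distinguishable — a pair clashes when both reach the same state with identical unread suffix — and to a fresh state only if none does.
a: 0a undefined. 0a->0: ok.
b: 0b undefined. 0b->0: no, bab/a meet in 0. Open state 1: 0b->1.
ba: 1a undefined. 1a->0: no, aba/a meet in 0. 1a->1: no, bab/abb meet in 1 with "b" left. Open state 2: 1a->2.
bb: 1b undefined. 1b->0: no, bab/bbbab meet in 2 with "b" left. 1b->1: no, bab/bbbab meet in 2 with "b" left. 1b->2: no, bab/bbb meet in 2 with "b" left. Open state 3: 1b->3.
baa: 2a undefined. 2a->0: ok.
bab: 2b undefined. 2b->0: no, bab/a meet in 0. 2b->1: no, bbba/babbba meet in 3 with "ba" left. 2b->2: ok.
bbb: 3b undefined. 3b->0: no, baaab/bbbab meet in 1. 3b->1: no, bab/bbbab meet in 2. 3b->2: no, bab/bbb meet in 2. 3b->3: ok.
abba: 3a undefined. 3a->0: no, baaab/bbbab meet in 1. 3a->1: no, bab/abbaa meet in 2. 3a->2: no, bab/bbbab meet in 2. 3a->3: no, abbaab/abb meet in 3. Open state 4: 3a->4.
abbaa: 4a undefined. 4a->0: ok.
bbbab: 4b undefined. 4b->0: ok.
All examples now run through 5 states with every (state, symbol) defined. Accept strings end in {1,2,4}, Reject strings end in {0,3}; accept={1,2,4}.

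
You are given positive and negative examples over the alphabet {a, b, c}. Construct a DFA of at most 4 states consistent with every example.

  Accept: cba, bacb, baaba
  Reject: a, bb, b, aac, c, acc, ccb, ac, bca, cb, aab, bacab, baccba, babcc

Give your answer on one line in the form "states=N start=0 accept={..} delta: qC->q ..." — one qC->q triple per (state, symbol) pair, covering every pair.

states=4 start=0 accept={2} delta: 0a->0 0b->1 0c->0 1a->2 1b->0 1c->0 2a->0 2b->0 2c->3 3a->0 3b->2 3c->1

State merging on the prefix tree: take the shortest (then alphabetical) example prefix whose next move is undefined and point that move at state 0, else 1, else 2, ...; a target is out if some Accept/Reject pair would then sit in one state with the same input left (inseparable). If every existing state is out, open a new one.
a: 0a undefined. 0a->0: ok.
b: 0b undefined. 0b->0: no, bacb/cb meet in 0 with "cb" left. Open state 1: 0b->1.
c: 0c undefined. 0c->0: ok.
ba: 1a undefined. 1a->0: no, cba/a meet in 0. 1a->1: no, cba/b meet in 1. Open state 2: 1a->2.
bb: 1b undefined. 1b->0: ok.
bc: 1c undefined. 1c->0: ok.
baa: 2a undefined. 2a->0: ok.
bab: 2b undefined. 2b->0: ok.
bac: 2c undefined. 2c->0: no, cba/baccba meet in 2. 2c->1: no, cba/baccba meet in 2. 2c->2: no, bacb/a meet in 0. Open state 3: 2c->3.
baca: 3a undefined. 3a->0: ok.
bacb: 3b undefined. 3b->0: no, bacb/a meet in 0. 3b->1: no, bacb/b meet in 1. 3b->2: ok.
bacc: 3c undefined. 3c->0: no, cba/baccba meet in 2. 3c->1: ok.
All examples now run through 4 states with every (state, symbol) defined. Accept strings end in {2}, Reject strings end in {0,1}; accept={2}.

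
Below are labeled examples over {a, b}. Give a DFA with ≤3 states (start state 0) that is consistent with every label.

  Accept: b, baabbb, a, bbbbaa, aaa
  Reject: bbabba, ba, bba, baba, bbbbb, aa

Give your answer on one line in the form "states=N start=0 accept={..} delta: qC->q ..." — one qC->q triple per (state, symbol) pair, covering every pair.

Fold the examples into a partial DFA from state 0: repeatedly fix the first undefined (state, symbol) met by the shortest-then-alphabetical prefix, trying targets in increasing order and rejecting any under which an Accept and a Reject string meet in one state with the same remainder; add a state when all current targets are rejected. Accepting states are where Accept strings end.
a: 0a undefined. 0a->0: no, a/aa meet in 0. Open state 1: 0a->1.
b: 0b undefined. 0b->0: no, b/bbbbb meet in 0. 0b->1: ok.
aa: 1a undefined. 1a->0: ok.
bb: 1b undefined. 1b->0: no, b/bba meet in 1. 1b->1: no, b/bbbbb meet in 1. Open state 2: 1b->2.
bba: 2a undefined. 2a->0: ok.
bbb: 2b undefined. 2b->0: ok.
All examples now run through 3 states with every (state, symbol) defined. Accept strings end in {1}, Reject strings end in {0,2}; accept={1}.

states=3 start=0 accept={1} delta: 0a->1 0b->1 1a->0 1b->2 2a->0 2b->0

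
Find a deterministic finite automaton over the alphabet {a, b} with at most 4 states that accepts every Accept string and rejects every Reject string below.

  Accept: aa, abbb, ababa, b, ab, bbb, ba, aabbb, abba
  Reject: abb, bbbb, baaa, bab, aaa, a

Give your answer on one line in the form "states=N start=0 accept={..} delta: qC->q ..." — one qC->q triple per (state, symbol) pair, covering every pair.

states=4 start=0 accept={0,2,3} delta: 0a->1 0b->2 1a->0 1b->2 2a->3 2b->1 3a->0 3b->1

Fold the examples into a partial DFA from state 0: repeatedly fix the first undefined (state, symbol) met by the shortest-then-alphabetical prefix, trying targets in increasing order and rejecting any under which an Accept and a Reject string meet in one state with the same remainder; add a state when all current targets are rejected. Accepting states are where Accept strings end.
a: 0a undefined. 0a->0: no, aa/aaa meet in 0. Open state 1: 0a->1.
b: 0b undefined. 0b->0: no, b/bbbb meet in 0. 0b->1: no, abbb/bbbb meet in 1 with "bbb" left. Open state 2: 0b->2.
aa: 1a undefined. 1a->0: ok.
ab: 1b undefined. 1b->0: no, ababa/aaa meet in 1. 1b->1: no, abbb/abb meet in 1. 1b->2: ok.
ba: 2a undefined. 2a->0: no, aa/baaa meet in 0. 2a->1: no, ababa/baaa meet in 1. 2a->2: no, b/baaa meet in 2. Open state 3: 2a->3.
bb: 2b undefined. 2b->0: no, aa/abb meet in 0. 2b->1: ok.
baa: 3a undefined. 3a->0: ok.
bab: 3b undefined. 3b->0: no, aa/bab meet in 0. 3b->1: ok.
All examples now run through 4 states with every (state, symbol) defined. Accept strings end in {0,2,3}, Reject strings end in {1}; accept={0,2,3}.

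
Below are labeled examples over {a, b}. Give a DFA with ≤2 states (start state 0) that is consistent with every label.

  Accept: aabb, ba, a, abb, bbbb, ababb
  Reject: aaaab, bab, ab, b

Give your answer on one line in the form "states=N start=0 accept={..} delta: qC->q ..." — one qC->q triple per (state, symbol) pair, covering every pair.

State merging on the prefix tree: take the shortest (then alphabetical) example prefix whose next move is undefined and point that move at state 0, else 1, else 2, ...; a target is out if some Accept/Reject pair would then sit in one state with the same input left (inseparable). If every existing state is out, open a new one.
a: 0a undefined. 0a->0: ok.
b: 0b undefined. 0b->0: no, aabb/aaaab meet in 0. Open state 1: 0b->1.
ba: 1a undefined. 1a->0: ok.
bb: 1b undefined. 1b->0: ok.
All examples now run through 2 states with every (state, symbol) defined. Accept strings end in {0}, Reject strings end in {1}; accept={0}.

states=2 start=0 accept={0} delta: 0a->0 0b->1 1a->0 1b->0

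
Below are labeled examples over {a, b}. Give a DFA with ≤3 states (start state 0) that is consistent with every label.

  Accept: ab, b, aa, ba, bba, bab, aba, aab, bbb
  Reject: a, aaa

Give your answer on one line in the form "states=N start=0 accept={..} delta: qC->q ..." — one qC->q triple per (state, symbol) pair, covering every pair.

states=3 start=0 accept={0,2} delta: 0a->1 0b->2 1a->0 1b->2 2a->0 2b->1

Grow the machine one transition at a time. Run the examples from 0; the earliest place one falls off (shortest prefix, ties alphabetical) gets sent to the lowest-numbered state that keeps every Accept/Reject pair distinguishable — a pair clashes when both reach the same state with identical unread suffix — and to a fresh state only if none does.
a: 0a undefined. 0a->0: no, aa/a meet in 0. Open state 1: 0a->1.
b: 0b undefined. 0b->0: no, ba/a meet in 1. 0b->1: no, b/a meet in 1. Open state 2: 0b->2.
aa: 1a undefined. 1a->0: ok.
ab: 1b undefined. 1b->0: no, aba/a meet in 1. 1b->1: no, ab/a meet in 1. 1b->2: ok.
ba: 2a undefined. 2a->0: ok.
bb: 2b undefined. 2b->0: no, bba/a meet in 1. 2b->1: ok.
All examples now run through 3 states with every (state, symbol) defined. Accept strings end in {0,2}, Reject strings end in {1}; accept={0,2}.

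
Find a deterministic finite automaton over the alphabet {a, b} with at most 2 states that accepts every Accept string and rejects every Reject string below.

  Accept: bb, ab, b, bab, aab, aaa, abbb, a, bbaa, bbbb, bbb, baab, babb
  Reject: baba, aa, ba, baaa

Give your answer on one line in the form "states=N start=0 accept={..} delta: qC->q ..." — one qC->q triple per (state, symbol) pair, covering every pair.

State merging on the prefix tree: take the shortest (then alphabetical) example prefix whose next move is undefined and point that move at state 0, else 1, else 2, ...; a target is out if some Accept/Reject pair would then sit in one state with the same input left (inseparable). If every existing state is out, open a new one.
a: 0a undefined. 0a->0: no, aaa/aa meet in 0. Open state 1: 0a->1.
b: 0b undefined. 0b->0: no, aaa/baaa meet in 1 with "aa" left. 0b->1: ok.
aa: 1a undefined. 1a->0: ok.
ab: 1b undefined. 1b->0: no, bb/baba meet in 0. 1b->1: ok.
All examples now run through 2 states with every (state, symbol) defined. Accept strings end in {1}, Reject strings end in {0}; accept={1}.

states=2 start=0 accept={1} delta: 0a->1 0b->1 1a->0 1b->1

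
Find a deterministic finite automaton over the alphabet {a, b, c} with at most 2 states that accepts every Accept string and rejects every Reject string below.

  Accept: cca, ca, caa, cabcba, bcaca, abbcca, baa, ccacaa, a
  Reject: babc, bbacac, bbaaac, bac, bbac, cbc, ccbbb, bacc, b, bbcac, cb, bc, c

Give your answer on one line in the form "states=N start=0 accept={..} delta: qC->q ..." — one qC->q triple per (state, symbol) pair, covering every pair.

Grow the machine one transition at a time. Run the examples from 0; the earliest place one falls off (shortest prefix, ties alphabetical) gets sent to the lowest-numbered state that keeps every Accept/Reject pair distinguishable — a pair clashes when both reach the same state with identical unread suffix — and to a fresh state only if none does.
a: 0a undefined. 0a->0: ok.
b: 0b undefined. 0b->0: no, baa/b meet in 0. Open state 1: 0b->1.
c: 0c undefined. 0c->0: no, cca/c meet in 0. 0c->1: ok.
ba: 1a undefined. 1a->0: ok.
bb: 1b undefined. 1b->0: no, ca/cb meet in 0. 1b->1: ok.
bc: 1c undefined. 1c->0: no, cca/babc meet in 0. 1c->1: ok.
All examples now run through 2 states with every (state, symbol) defined. Accept strings end in {0}, Reject strings end in {1}; accept={0}.

states=2 start=0 accept={0} delta: 0a->0 0b->1 0c->1 1a->0 1b->1 1c->1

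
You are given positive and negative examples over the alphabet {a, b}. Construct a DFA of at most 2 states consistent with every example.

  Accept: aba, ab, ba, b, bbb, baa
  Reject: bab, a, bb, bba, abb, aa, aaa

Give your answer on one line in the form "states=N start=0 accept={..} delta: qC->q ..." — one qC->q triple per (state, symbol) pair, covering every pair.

Fold the examples into a partial DFA from state 0: repeatedly fix the first undefined (state, symbol) met by the shortest-then-alphabetical prefix, trying targets in increasing order and rejecting any under which an Accept and a Reject string meet in one state with the same remainder; add a state when all current targets are rejected. Accepting states are where Accept strings end.
a: 0a undefined. 0a->0: ok.
b: 0b undefined. 0b->0: no, aba/bab meet in 0. Open state 1: 0b->1.
ba: 1a undefined. 1a->0: no, aba/a meet in 0. 1a->1: ok.
bb: 1b undefined. 1b->0: ok.
All examples now run through 2 states with every (state, symbol) defined. Accept strings end in {1}, Reject strings end in {0}; accept={1}.

states=2 start=0 accept={1} delta: 0a->0 0b->1 1a->1 1b->0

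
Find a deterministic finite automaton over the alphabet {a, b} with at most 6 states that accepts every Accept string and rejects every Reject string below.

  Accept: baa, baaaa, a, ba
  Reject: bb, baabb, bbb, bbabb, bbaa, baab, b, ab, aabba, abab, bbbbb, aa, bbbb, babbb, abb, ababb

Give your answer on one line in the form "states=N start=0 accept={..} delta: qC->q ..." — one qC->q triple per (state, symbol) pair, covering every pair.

Grow the machine one transition at a time. Run the examples from 0; the earliest place one falls off (shortest prefix, ties alphabetical) gets sent to the lowest-numbered state that keeps every Accept/Reject pair distinguishable — a pair clashes when both reach the same state with identical unread suffix — and to a fresh state only if none does.
a: 0a undefined. 0a->0: no, a/aa meet in 0. Open state 1: 0a->1.
b: 0b undefined. 0b->0: no, baa/bbaa meet in 1 with "a" left. 0b->1: no, a/b meet in 1. Open state 2: 0b->2.
aa: 1a undefined. 1a->0: ok.
ab: 1b undefined. 1b->0: ok.
ba: 2a undefined. 2a->0: no, ba/baab meet in 0. 2a->1: no, baa/ab meet in 0. 2a->2: no, baa/b meet in 2. Open state 3: 2a->3.
bb: 2b undefined. 2b->0: no, a/aabba meet in 1. 2b->1: no, a/bb meet in 1. 2b->2: no, baa/bbaa meet in 3 with "a" left. 2b->3: no, baa/aabba meet in 3 with "a" left. Open state 4: 2b->4.
baa: 3a undefined. 3a->0: no, baa/ab meet in 0. 3a->1: ok.
bab: 3b undefined. 3b->0: ok.
bba: 4a undefined. 4a->0: no, baa/bbaa meet in 1. 4a->1: no, baa/aabba meet in 1. 4a->2: no, ba/bbaa meet in 3. 4a->3: no, baa/bbaa meet in 1. 4a->4: ok.
bbb: 4b undefined. 4b->0: ok.
All examples now run through 5 states with every (state, symbol) defined. Accept strings end in {1,3}, Reject strings end in {0,2,4}; accept={1,3}.

states=5 start=0 accept={1,3} delta: 0a->1 0b->2 1a->0 1b->0 2a->3 2b->4 3a->1 3b->0 4a->4 4b->0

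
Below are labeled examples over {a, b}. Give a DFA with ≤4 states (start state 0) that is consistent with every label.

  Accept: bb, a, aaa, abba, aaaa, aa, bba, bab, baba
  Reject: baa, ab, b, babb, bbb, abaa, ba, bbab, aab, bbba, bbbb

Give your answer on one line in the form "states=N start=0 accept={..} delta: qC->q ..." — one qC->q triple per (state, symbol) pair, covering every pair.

states=4 start=0 accept={0,2} delta: 0a->0 0b->1 1a->1 1b->2 2a->0 2b->3 3a->1 3b->1

Grow the machine one transition at a time. Run the examples from 0; the earliest place one falls off (shortest prefix, ties alphabetical) gets sent to the lowest-numbered state that keeps every Accept/Reject pair distinguishable — a pair clashes when both reach the same state with identical unread suffix — and to a fresh state only if none does.
a: 0a undefined. 0a->0: ok.
b: 0b undefined. 0b->0: no, bb/baa meet in 0. Open state 1: 0b->1.
ba: 1a undefined. 1a->0: no, bb/babb meet in 1 with "b" left. 1a->1: ok.
bb: 1b undefined. 1b->0: no, bb/bbbb meet in 0. 1b->1: no, bb/baa meet in 1. Open state 2: 1b->2.
bba: 2a undefined. 2a->0: ok.
bbb: 2b undefined. 2b->0: no, a/babb meet in 0. 2b->1: no, bb/bbbb meet in 2. 2b->2: no, bb/babb meet in 2. Open state 3: 2b->3.
bbba: 3a undefined. 3a->0: no, a/bbba meet in 0. 3a->1: ok.
bbbb: 3b undefined. 3b->0: no, a/bbbb meet in 0. 3b->1: ok.
All examples now run through 4 states with every (state, symbol) defined. Accept strings end in {0,2}, Reject strings end in {1,3}; accept={0,2}.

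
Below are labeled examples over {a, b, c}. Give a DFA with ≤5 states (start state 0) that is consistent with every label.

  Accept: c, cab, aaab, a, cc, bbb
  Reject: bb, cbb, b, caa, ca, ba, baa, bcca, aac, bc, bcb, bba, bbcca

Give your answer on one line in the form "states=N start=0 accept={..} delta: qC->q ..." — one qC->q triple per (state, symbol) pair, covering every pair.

states=4 start=0 accept={1} delta: 0a->1 0b->2 0c->1 1a->3 1b->0 1c->1 2a->2 2b->3 2c->0 3a->3 3b->1 3c->0

Fold the examples into a partial DFA from state 0: repeatedly fix the first undefined (state, symbol) met by the shortest-then-alphabetical prefix, trying targets in increasing order and rejecting any under which an Accept and a Reject string meet in one state with the same remainder; add a state when all current targets are rejected. Accepting states are where Accept strings end.
a: 0a undefined. 0a->0: no, c/aac meet in 0 with "c" left. Open state 1: 0a->1.
b: 0b undefined. 0b->0: no, c/bc meet in 0 with "c" left. 0b->1: no, a/b meet in 1. Open state 2: 0b->2.
c: 0c undefined. 0c->0: no, a/ca meet in 1. 0c->1: ok.
aa: 1a undefined. 1a->0: no, c/caa meet in 1. 1a->1: no, c/caa meet in 1. 1a->2: no, cab/bb meet in 2 with "b" left. Open state 3: 1a->3.
ba: 2a undefined. 2a->0: no, c/baa meet in 1. 2a->1: no, c/ba meet in 1. 2a->2: ok.
bb: 2b undefined. 2b->0: no, c/bba meet in 1. 2b->1: no, c/bb meet in 1. 2b->2: no, bbb/bb meet in 2. 2b->3: ok.
bc: 2c undefined. 2c->0: ok.
cb: 1b undefined. 1b->0: ok.
cc: 1c undefined. 1c->0: no, cc/bc meet in 0. 1c->1: ok.
aaa: 3a undefined. 3a->0: no, aaab/cbb meet in 2. 3a->1: no, c/caa meet in 1. 3a->2: no, aaab/bb meet in 3. 3a->3: ok.
aac: 3c undefined. 3c->0: ok.
bbb: 3b undefined. 3b->0: no, cab/aac meet in 0. 3b->1: ok.
All examples now run through 4 states with every (state, symbol) defined. Accept strings end in {1}, Reject strings end in {0,2,3}; accept={1}.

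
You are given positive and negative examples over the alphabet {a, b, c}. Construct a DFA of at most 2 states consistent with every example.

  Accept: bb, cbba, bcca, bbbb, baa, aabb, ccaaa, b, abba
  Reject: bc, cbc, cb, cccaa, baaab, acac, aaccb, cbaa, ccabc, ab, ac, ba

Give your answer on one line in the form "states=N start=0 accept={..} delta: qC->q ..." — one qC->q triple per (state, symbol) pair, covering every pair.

Grow the machine one transition at a time. Run the examples from 0; the earliest place one falls off (shortest prefix, ties alphabetical) gets sent to the lowest-numbered state that keeps every Accept/Reject pair distinguishable — a pair clashes when both reach the same state with identical unread suffix — and to a fresh state only if none does.
a: 0a undefined. 0a->0: no, b/ab meet in 0 with "b" left. Open state 1: 0a->1.
b: 0b undefined. 0b->0: ok.
c: 0c undefined. 0c->0: no, bb/bc meet in 0. 0c->1: ok.
aa: 1a undefined. 1a->0: ok.
ab: 1b undefined. 1b->0: no, bb/cb meet in 0. 1b->1: ok.
ac: 1c undefined. 1c->0: no, bb/cbc meet in 0. 1c->1: ok.
All examples now run through 2 states with every (state, symbol) defined. Accept strings end in {0}, Reject strings end in {1}; accept={0}.

states=2 start=0 accept={0} delta: 0a->1 0b->0 0c->1 1a->0 1b->1 1c->1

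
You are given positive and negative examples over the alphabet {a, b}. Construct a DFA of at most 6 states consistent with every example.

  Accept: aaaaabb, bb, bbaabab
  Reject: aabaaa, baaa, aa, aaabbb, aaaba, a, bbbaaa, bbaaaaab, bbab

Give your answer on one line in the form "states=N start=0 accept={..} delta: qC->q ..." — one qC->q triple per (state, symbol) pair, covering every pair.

states=3 start=0 accept={1,2} delta: 0a->0 0b->1 1a->0 1b->2 2a->2 2b->0

Fold the examples into a partial DFA from state 0: repeatedly fix the first undefined (state, symbol) met by the shortest-then-alphabetical prefix, trying targets in increasing order and rejecting any under which an Accept and a Reject string meet in one state with the same remainder; add a state when all current targets are rejected. Accepting states are where Accept strings end.
a: 0a undefined. 0a->0: ok.
b: 0b undefined. 0b->0: no, aaaaabb/aabaaa meet in 0. Open state 1: 0b->1.
ba: 1a undefined. 1a->0: ok.
bb: 1b undefined. 1b->0: no, aaaaabb/aabaaa meet in 0. 1b->1: no, aaaaabb/aaabbb meet in 1. Open state 2: 1b->2.
bba: 2a undefined. 2a->0: no, bbaabab/bbaaaaab meet in 1. 2a->1: no, aaaaabb/bbab meet in 2. 2a->2: ok.
bbb: 2b undefined. 2b->0: ok.
All examples now run through 3 states with every (state, symbol) defined. Accept strings end in {1,2}, Reject strings end in {0}; accept={1,2}.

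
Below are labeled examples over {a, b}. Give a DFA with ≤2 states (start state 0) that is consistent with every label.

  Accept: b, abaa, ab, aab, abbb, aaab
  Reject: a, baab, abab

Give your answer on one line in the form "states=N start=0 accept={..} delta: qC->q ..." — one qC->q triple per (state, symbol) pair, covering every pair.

states=2 start=0 accept={1} delta: 0a->0 0b->1 1a->1 1b->0

Fold the examples into a partial DFA from state 0: repeatedly fix the first undefined (state, symbol) met by the shortest-then-alphabetical prefix, trying targets in increasing order and rejecting any under which an Accept and a Reject string meet in one state with the same remainder; add a state when all current targets are rejected. Accepting states are where Accept strings end.
a: 0a undefined. 0a->0: ok.
b: 0b undefined. 0b->0: no, b/a meet in 0. Open state 1: 0b->1.
ba: 1a undefined. 1a->0: no, b/baab meet in 1. 1a->1: ok.
abb: 1b undefined. 1b->0: ok.
All examples now run through 2 states with every (state, symbol) defined. Accept strings end in {1}, Reject strings end in {0}; accept={1}.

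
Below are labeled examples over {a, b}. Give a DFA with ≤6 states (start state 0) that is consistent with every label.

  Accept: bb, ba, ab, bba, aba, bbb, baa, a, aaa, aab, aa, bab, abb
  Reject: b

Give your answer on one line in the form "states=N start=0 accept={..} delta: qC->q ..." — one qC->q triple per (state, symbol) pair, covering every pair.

states=3 start=0 accept={1} delta: 0a->1 0b->2 1a->1 1b->1 2a->1 2b->1

State merging on the prefix tree: take the shortest (then alphabetical) example prefix whose next move is undefined and point that move at state 0, else 1, else 2, ...; a target is out if some Accept/Reject pair would then sit in one state with the same input left (inseparable). If every existing state is out, open a new one.
a: 0a undefined. 0a->0: no, ab/b meet in 0 with "b" left. Open state 1: 0a->1.
b: 0b undefined. 0b->0: no, bb/b meet in 0. 0b->1: no, a/b meet in 1. Open state 2: 0b->2.
aa: 1a undefined. 1a->0: no, aab/b meet in 2. 1a->1: ok.
ab: 1b undefined. 1b->0: no, abb/b meet in 2. 1b->1: ok.
ba: 2a undefined. 2a->0: no, bab/b meet in 2. 2a->1: ok.
bb: 2b undefined. 2b->0: no, bbb/b meet in 2. 2b->1: ok.
All examples now run through 3 states with every (state, symbol) defined. Accept strings end in {1}, Reject strings end in {2}; accept={1}.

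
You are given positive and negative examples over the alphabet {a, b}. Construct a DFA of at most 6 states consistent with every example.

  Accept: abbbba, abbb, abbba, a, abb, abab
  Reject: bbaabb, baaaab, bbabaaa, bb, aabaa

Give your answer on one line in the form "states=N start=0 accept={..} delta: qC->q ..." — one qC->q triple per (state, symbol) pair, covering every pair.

states=4 start=0 accept={1,3} delta: 0a->1 0b->0 1a->0 1b->2 2a->2 2b->3 3a->1 3b->3

Fold the examples into a partial DFA from state 0: repeatedly fix the first undefined (state, symbol) met by the shortest-then-alphabetical prefix, trying targets in increasing order and rejecting any under which an Accept and a Reject string meet in one state with the same remainder; add a state when all current targets are rejected. Accepting states are where Accept strings end.
a: 0a undefined. 0a->0: no, abb/bb meet in 0 with "bb" left. Open state 1: 0a->1.
b: 0b undefined. 0b->0: ok.
aa: 1a undefined. 1a->0: ok.
ab: 1b undefined. 1b->0: no, abbbba/bbabaaa meet in 1. 1b->1: no, abbbba/bbaabb meet in 0. Open state 2: 1b->2.
aba: 2a undefined. 2a->0: no, abab/bbaabb meet in 0. 2a->1: no, a/bbabaaa meet in 1. 2a->2: ok.
abb: 2b undefined. 2b->0: no, abbb/bbaabb meet in 0. 2b->1: no, abbbba/bbaabb meet in 0. 2b->2: no, abbbba/bbabaaa meet in 2. Open state 3: 2b->3.
abbb: 3b undefined. 3b->0: no, abbb/bbaabb meet in 0. 3b->1: no, abbbba/bbabaaa meet in 2. 3b->2: no, abbb/bbabaaa meet in 2. 3b->3: ok.
abbba: 3a undefined. 3a->0: no, abbbba/bbaabb meet in 0. 3a->1: ok.
All examples now run through 4 states with every (state, symbol) defined. Accept strings end in {1,3}, Reject strings end in {0,2}; accept={1,3}.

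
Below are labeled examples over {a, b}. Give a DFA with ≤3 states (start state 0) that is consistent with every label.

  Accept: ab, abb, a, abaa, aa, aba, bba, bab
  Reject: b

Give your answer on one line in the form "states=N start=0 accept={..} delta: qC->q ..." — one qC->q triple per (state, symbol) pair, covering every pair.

Grow the machine one transition at a time. Run the examples from 0; the earliest place one falls off (shortest prefix, ties alphabetical) gets sent to the lowest-numbered state that keeps every Accept/Reject pair distinguishable — a pair clashes when both reach the same state with identical unread suffix — and to a fresh state only if none does.
a: 0a undefined. 0a->0: no, ab/b meet in 0 with "b" left. Open state 1: 0a->1.
b: 0b undefined. 0b->0: ok.
aa: 1a undefined. 1a->0: no, aa/b meet in 0. 1a->1: ok.
ab: 1b undefined. 1b->0: no, ab/b meet in 0. 1b->1: ok.
All examples now run through 2 states with every (state, symbol) defined. Accept strings end in {1}, Reject strings end in {0}; accept={1}.

states=2 start=0 accept={1} delta: 0a->1 0b->0 1a->1 1b->1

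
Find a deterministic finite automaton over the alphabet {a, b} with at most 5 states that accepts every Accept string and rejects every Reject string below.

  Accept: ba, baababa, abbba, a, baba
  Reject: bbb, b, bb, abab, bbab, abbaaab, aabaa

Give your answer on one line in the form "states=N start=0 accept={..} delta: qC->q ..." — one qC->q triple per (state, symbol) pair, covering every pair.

State merging on the prefix tree: take the shortest (then alphabetical) example prefix whose next move is undefined and point that move at state 0, else 1, else 2, ...; a target is out if some Accept/Reject pair would then sit in one state with the same input left (inseparable). If every existing state is out, open a new one.
a: 0a undefined. 0a->0: ok.
b: 0b undefined. 0b->0: no, ba/bbb meet in 0. Open state 1: 0b->1.
ba: 1a undefined. 1a->0: no, ba/aabaa meet in 0. 1a->1: no, ba/b meet in 1. Open state 2: 1a->2.
bb: 1b undefined. 1b->0: no, a/bb meet in 0. 1b->1: ok.
baa: 2a undefined. 2a->0: no, a/aabaa meet in 0. 2a->1: ok.
bab: 2b undefined. 2b->0: no, baababa/abab meet in 0. 2b->1: ok.
All examples now run through 3 states with every (state, symbol) defined. Accept strings end in {0,2}, Reject strings end in {1}; accept={0,2}.

states=3 start=0 accept={0,2} delta: 0a->0 0b->1 1a->2 1b->1 2a->1 2b->1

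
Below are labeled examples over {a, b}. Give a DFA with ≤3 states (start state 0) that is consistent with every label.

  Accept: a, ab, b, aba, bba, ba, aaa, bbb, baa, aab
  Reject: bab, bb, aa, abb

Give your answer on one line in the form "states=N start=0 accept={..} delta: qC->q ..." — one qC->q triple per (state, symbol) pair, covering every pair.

Grow the machine one transition at a time. Run the examples from 0; the earliest place one falls off (shortest prefix, ties alphabetical) gets sent to the lowest-numbered state that keeps every Accept/Reject pair distinguishable — a pair clashes when both reach the same state with identical unread suffix — and to a fresh state only if none does.
a: 0a undefined. 0a->0: no, a/aa meet in 0. Open state 1: 0a->1.
b: 0b undefined. 0b->0: no, ab/bab meet in 1 with "b" left. 0b->1: no, ab/bb meet in 1 with "b" left. Open state 2: 0b->2.
aa: 1a undefined. 1a->0: ok.
ab: 1b undefined. 1b->0: no, ab/aa meet in 0. 1b->1: no, a/abb meet in 1. 1b->2: ok.
ba: 2a undefined. 2a->0: no, ab/bab meet in 2. 2a->1: no, ab/bab meet in 2. 2a->2: ok.
bb: 2b undefined. 2b->0: ok.
All examples now run through 3 states with every (state, symbol) defined. Accept strings end in {1,2}, Reject strings end in {0}; accept={1,2}.

states=3 start=0 accept={1,2} delta: 0a->1 0b->2 1a->0 1b->2 2a->2 2b->0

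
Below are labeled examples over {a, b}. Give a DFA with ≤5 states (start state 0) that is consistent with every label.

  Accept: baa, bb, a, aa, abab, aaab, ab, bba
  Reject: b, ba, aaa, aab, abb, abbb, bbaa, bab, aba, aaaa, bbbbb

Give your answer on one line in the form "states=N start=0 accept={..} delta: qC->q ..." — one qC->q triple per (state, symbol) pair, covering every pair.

states=4 start=0 accept={1,3} delta: 0a->1 0b->2 1a->3 1b->3 2a->0 2b->1 3a->2 3b->0

State merging on the prefix tree: take the shortest (then alphabetical) example prefix whose next move is undefined and point that move at state 0, else 1, else 2, ...; a target is out if some Accept/Reject pair would then sit in one state with the same input left (inseparable). If every existing state is out, open a new one.
a: 0a undefined. 0a->0: no, bb/abb meet in 0 with "bb" left. Open state 1: 0a->1.
b: 0b undefined. 0b->0: no, baa/bbaa meet in 1 with "a" left. 0b->1: no, baa/aaa meet in 1 with "aa" left. Open state 2: 0b->2.
aa: 1a undefined. 1a->0: no, a/aaa meet in 1. 1a->1: no, a/aaa meet in 1. 1a->2: no, baa/aaaa meet in 2 with "aa" left. Open state 3: 1a->3.
ab: 1b undefined. 1b->0: no, bb/abbb meet in 2 with "b" left. 1b->1: no, a/abb meet in 1. 1b->2: no, bb/abb meet in 2 with "b" left. 1b->3: ok.
ba: 2a undefined. 2a->0: ok.
bb: 2b undefined. 2b->0: no, bb/ba meet in 0. 2b->1: ok.
aaa: 3a undefined. 3a->0: no, baa/aaaa meet in 1. 3a->1: no, baa/aaa meet in 1. 3a->2: ok.
aab: 3b undefined. 3b->0: ok.
All examples now run through 4 states with every (state, symbol) defined. Accept strings end in {1,3}, Reject strings end in {0,2}; accept={1,3}.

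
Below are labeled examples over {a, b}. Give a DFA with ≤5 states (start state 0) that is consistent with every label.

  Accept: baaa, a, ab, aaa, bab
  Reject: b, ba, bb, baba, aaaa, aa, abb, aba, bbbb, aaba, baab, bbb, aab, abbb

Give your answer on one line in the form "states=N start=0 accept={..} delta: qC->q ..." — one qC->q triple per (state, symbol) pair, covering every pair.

states=5 start=0 accept={1,3} delta: 0a->1 0b->2 1a->0 1b->3 2a->4 2b->0 3a->0 3b->0 4a->0 4b->1

Fold the examples into a partial DFA from state 0: repeatedly fix the first undefined (state, symbol) met by the shortest-then-alphabetical prefix, trying targets in increasing order and rejecting any under which an Accept and a Reject string meet in one state with the same remainder; add a state when all current targets are rejected. Accepting states are where Accept strings end.
a: 0a undefined. 0a->0: no, a/aaaa meet in 0. Open state 1: 0a->1.
b: 0b undefined. 0b->0: no, a/ba meet in 1. 0b->1: no, baaa/aaaa meet in 1 with "aaa" left. Open state 2: 0b->2.
aa: 1a undefined. 1a->0: ok.
ab: 1b undefined. 1b->0: no, a/aba meet in 1. 1b->1: no, a/abb meet in 1. 1b->2: no, ab/b meet in 2. Open state 3: 1b->3.
ba: 2a undefined. 2a->0: no, baaa/ba meet in 0. 2a->1: no, baaa/ba meet in 1. 2a->2: no, baaa/b meet in 2. 2a->3: no, ab/ba meet in 3. Open state 4: 2a->4.
bb: 2b undefined. 2b->0: ok.
aba: 3a undefined. 3a->0: ok.
abb: 3b undefined. 3b->0: ok.
baa: 4a undefined. 4a->0: ok.
bab: 4b undefined. 4b->0: no, baaa/baba meet in 1. 4b->1: ok.
All examples now run through 5 states with every (state, symbol) defined. Accept strings end in {1,3}, Reject strings end in {0,2,4}; accept={1,3}.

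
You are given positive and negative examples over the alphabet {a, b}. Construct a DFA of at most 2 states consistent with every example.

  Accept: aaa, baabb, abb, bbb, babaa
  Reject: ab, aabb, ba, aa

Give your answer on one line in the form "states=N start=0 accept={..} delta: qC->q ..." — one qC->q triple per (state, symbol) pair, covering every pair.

Grow the machine one transition at a time. Run the examples from 0; the earliest place one falls off (shortest prefix, ties alphabetical) gets sent to the lowest-numbered state that keeps every Accept/Reject pair distinguishable — a pair clashes when both reach the same state with identical unread suffix — and to a fresh state only if none does.
a: 0a undefined. 0a->0: no, aaa/aa meet in 0. Open state 1: 0a->1.
b: 0b undefined. 0b->0: no, baabb/aabb meet in 1 with "abb" left. 0b->1: ok.
aa: 1a undefined. 1a->0: ok.
ab: 1b undefined. 1b->0: ok.
All examples now run through 2 states with every (state, symbol) defined. Accept strings end in {1}, Reject strings end in {0}; accept={1}.

states=2 start=0 accept={1} delta: 0a->1 0b->1 1a->0 1b->0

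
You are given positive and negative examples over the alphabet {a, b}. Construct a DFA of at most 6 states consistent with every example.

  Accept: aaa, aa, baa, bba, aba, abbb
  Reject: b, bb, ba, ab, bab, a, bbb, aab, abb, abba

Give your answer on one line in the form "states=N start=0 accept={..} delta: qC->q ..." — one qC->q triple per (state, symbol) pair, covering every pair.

states=6 start=0 accept={0,3} delta: 0a->1 0b->2 1a->3 1b->4 2a->1 2b->1 3a->0 3b->1 4a->0 4b->5 5a->1 5b->0

Grow the machine one transition at a time. Run the examples from 0; the earliest place one falls off (shortest prefix, ties alphabetical) gets sent to the lowest-numbered state that keeps every Accept/Reject pair distinguishable — a pair clashes when both reach the same state with identical unread suffix — and to a fresh state only if none does.
a: 0a undefined. 0a->0: no, aaa/a meet in 0. Open state 1: 0a->1.
b: 0b undefined. 0b->0: no, bba/ba meet in 1. 0b->1: no, aa/ba meet in 1 with "a" left. Open state 2: 0b->2.
aa: 1a undefined. 1a->0: no, aaa/a meet in 1. 1a->1: no, aaa/a meet in 1. 1a->2: no, aaa/ba meet in 2 with "a" left. Open state 3: 1a->3.
ab: 1b undefined. 1b->0: no, aba/a meet in 1. 1b->1: no, aa/abba meet in 3. 1b->2: no, bba/abba meet in 2 with "ba" left. 1b->3: no, aa/ab meet in 3. Open state 4: 1b->4.
ba: 2a undefined. 2a->0: no, baa/a meet in 1. 2a->1: ok.
bb: 2b undefined. 2b->0: no, bba/ba meet in 1. 2b->1: ok.
aaa: 3a undefined. 3a->0: ok.
aab: 3b undefined. 3b->0: no, aaa/aab meet in 0. 3b->1: ok.
aba: 4a undefined. 4a->0: ok.
abb: 4b undefined. 4b->0: no, aaa/abb meet in 0. 4b->1: no, aa/abba meet in 3. 4b->2: no, abbb/bb meet in 1. 4b->3: no, aaa/abba meet in 0. 4b->4: no, aaa/abba meet in 0. Open state 5: 4b->5.
abba: 5a undefined. 5a->0: no, aaa/abba meet in 0. 5a->1: ok.
abbb: 5b undefined. 5b->0: ok.
All examples now run through 6 states with every (state, symbol) defined. Accept strings end in {0,3}, Reject strings end in {1,2,4,5}; accept={0,3}.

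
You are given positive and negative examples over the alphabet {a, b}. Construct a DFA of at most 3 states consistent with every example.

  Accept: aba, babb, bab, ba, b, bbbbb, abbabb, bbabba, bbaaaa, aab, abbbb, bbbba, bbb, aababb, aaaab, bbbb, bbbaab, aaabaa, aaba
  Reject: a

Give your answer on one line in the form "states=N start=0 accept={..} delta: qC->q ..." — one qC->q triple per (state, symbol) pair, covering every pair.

Fold the examples into a partial DFA from state 0: repeatedly fix the first undefined (state, symbol) met by the shortest-then-alphabetical prefix, trying targets in increasing order and rejecting any under which an Accept and a Reject string meet in one state with the same remainder; add a state when all current targets are rejected. Accepting states are where Accept strings end.
a: 0a undefined. 0a->0: ok.
b: 0b undefined. 0b->0: no, aba/a meet in 0. Open state 1: 0b->1.
ba: 1a undefined. 1a->0: no, aba/a meet in 0. 1a->1: ok.
bb: 1b undefined. 1b->0: no, bab/a meet in 0. 1b->1: ok.
All examples now run through 2 states with every (state, symbol) defined. Accept strings end in {1}, Reject strings end in {0}; accept={1}.

states=2 start=0 accept={1} delta: 0a->0 0b->1 1a->1 1b->1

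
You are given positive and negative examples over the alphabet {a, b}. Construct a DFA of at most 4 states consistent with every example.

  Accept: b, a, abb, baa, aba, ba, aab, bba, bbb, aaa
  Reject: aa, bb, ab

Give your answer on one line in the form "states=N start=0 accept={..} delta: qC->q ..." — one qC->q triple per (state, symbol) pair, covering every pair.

states=3 start=0 accept={1,2} delta: 0a->1 0b->2 1a->0 1b->0 2a->2 2b->0

Fold the examples into a partial DFA from state 0: repeatedly fix the first undefined (state, symbol) met by the shortest-then-alphabetical prefix, trying targets in increasing order and rejecting any under which an Accept and a Reject string meet in one state with the same remainder; add a state when all current targets are rejected. Accepting states are where Accept strings end.
a: 0a undefined. 0a->0: no, b/ab meet in 0 with "b" left. Open state 1: 0a->1.
b: 0b undefined. 0b->0: no, b/bb meet in 0. 0b->1: no, ba/aa meet in 1 with "a" left. Open state 2: 0b->2.
aa: 1a undefined. 1a->0: ok.
ab: 1b undefined. 1b->0: ok.
ba: 2a undefined. 2a->0: no, ba/aa meet in 0. 2a->1: no, baa/aa meet in 0. 2a->2: ok.
bb: 2b undefined. 2b->0: ok.
All examples now run through 3 states with every (state, symbol) defined. Accept strings end in {1,2}, Reject strings end in {0}; accept={1,2}.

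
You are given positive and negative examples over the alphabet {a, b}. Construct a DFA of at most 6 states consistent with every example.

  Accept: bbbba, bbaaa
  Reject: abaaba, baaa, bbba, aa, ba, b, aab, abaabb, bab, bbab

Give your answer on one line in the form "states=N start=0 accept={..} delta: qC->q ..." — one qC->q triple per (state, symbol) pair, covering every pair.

states=4 start=0 accept={3} delta: 0a->0 0b->1 1a->0 1b->2 2a->3 2b->1 3a->2 3b->0

Grow the machine one transition at a time. Run the examples from 0; the earliest place one falls off (shortest prefix, ties alphabetical) gets sent to the lowest-numbered state that keeps every Accept/Reject pair distinguishable — a pair clashes when both reach the same state with identical unread suffix — and to a fresh state only if none does.
a: 0a undefined. 0a->0: ok.
b: 0b undefined. 0b->0: no, bbbba/abaaba meet in 0. Open state 1: 0b->1.
ba: 1a undefined. 1a->0: ok.
bb: 1b undefined. 1b->0: no, bbbba/abaaba meet in 0. 1b->1: no, bbbba/abaaba meet in 0. Open state 2: 1b->2.
bba: 2a undefined. 2a->0: no, bbaaa/abaaba meet in 0. 2a->1: no, bbaaa/abaaba meet in 0. 2a->2: no, bbaaa/abaabb meet in 2. Open state 3: 2a->3.
bbb: 2b undefined. 2b->0: no, bbbba/abaaba meet in 0. 2b->1: ok.
bbaa: 3a undefined. 3a->0: no, bbaaa/abaaba meet in 0. 3a->1: no, bbaaa/abaaba meet in 0. 3a->2: ok.
bbab: 3b undefined. 3b->0: ok.
All examples now run through 4 states with every (state, symbol) defined. Accept strings end in {3}, Reject strings end in {0,1,2}; accept={3}.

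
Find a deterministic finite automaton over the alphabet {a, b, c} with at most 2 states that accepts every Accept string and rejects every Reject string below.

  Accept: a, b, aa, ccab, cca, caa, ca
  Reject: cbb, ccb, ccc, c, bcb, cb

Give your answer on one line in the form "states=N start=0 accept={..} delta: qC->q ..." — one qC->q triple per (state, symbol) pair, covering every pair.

states=2 start=0 accept={0} delta: 0a->0 0b->0 0c->1 1a->0 1b->1 1c->1

Fold the examples into a partial DFA from state 0: repeatedly fix the first undefined (state, symbol) met by the shortest-then-alphabetical prefix, trying targets in increasing order and rejecting any under which an Accept and a Reject string meet in one state with the same remainder; add a state when all current targets are rejected. Accepting states are where Accept strings end.
a: 0a undefined. 0a->0: ok.
b: 0b undefined. 0b->0: ok.
c: 0c undefined. 0c->0: no, a/cbb meet in 0. Open state 1: 0c->1.
ca: 1a undefined. 1a->0: ok.
cb: 1b undefined. 1b->0: no, a/cbb meet in 0. 1b->1: ok.
cc: 1c undefined. 1c->0: no, a/ccb meet in 0. 1c->1: ok.
All examples now run through 2 states with every (state, symbol) defined. Accept strings end in {0}, Reject strings end in {1}; accept={0}.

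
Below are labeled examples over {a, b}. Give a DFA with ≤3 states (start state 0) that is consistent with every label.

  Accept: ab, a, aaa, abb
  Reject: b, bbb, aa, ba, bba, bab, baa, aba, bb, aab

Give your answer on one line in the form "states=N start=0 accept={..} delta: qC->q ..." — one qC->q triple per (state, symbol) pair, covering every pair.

states=3 start=0 accept={1} delta: 0a->1 0b->2 1a->0 1b->1 2a->2 2b->2

Grow the machine one transition at a time. Run the examples from 0; the earliest place one falls off (shortest prefix, ties alphabetical) gets sent to the lowest-numbered state that keeps every Accept/Reject pair distinguishable — a pair clashes when both reach the same state with identical unread suffix — and to a fresh state only if none does.
a: 0a undefined. 0a->0: no, ab/b meet in 0 with "b" left. Open state 1: 0a->1.
b: 0b undefined. 0b->0: no, ab/bab meet in 1 with "b" left. 0b->1: no, ab/bb meet in 1 with "b" left. Open state 2: 0b->2.
aa: 1a undefined. 1a->0: ok.
ab: 1b undefined. 1b->0: no, ab/aa meet in 0. 1b->1: ok.
ba: 2a undefined. 2a->0: no, ab/baa meet in 1. 2a->1: no, ab/ba meet in 1. 2a->2: ok.
bb: 2b undefined. 2b->0: no, ab/bba meet in 1. 2b->1: no, ab/bbb meet in 1. 2b->2: ok.
All examples now run through 3 states with every (state, symbol) defined. Accept strings end in {1}, Reject strings end in {0,2}; accept={1}.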